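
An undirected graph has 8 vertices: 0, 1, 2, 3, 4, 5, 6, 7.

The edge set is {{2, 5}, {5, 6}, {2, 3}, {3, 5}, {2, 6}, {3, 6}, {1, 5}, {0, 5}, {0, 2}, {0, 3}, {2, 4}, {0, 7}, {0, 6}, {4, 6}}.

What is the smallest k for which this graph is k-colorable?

5

0, 2, 3, 5, 6 form a clique, so at least 5 colors are needed.
A valid assignment using 5 colors: 0=green, 1=blue, 2=blue, 3=purple, 4=red, 5=red, 6=yellow, 7=red. No two adjacent vertices share a color.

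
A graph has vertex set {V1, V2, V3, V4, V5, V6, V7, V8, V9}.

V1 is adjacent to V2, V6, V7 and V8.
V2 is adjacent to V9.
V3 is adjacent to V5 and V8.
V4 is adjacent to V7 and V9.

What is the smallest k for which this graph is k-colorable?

3

The cycle V7-V4-V9-V2-V1-V7 has odd length 5, so it cannot be 2-colored; at least 3 colors are needed.
A valid assignment using 3 colors: V1=1, V2=2, V3=1, V4=2, V5=2, V6=2, V7=3, V8=2, V9=1. Each edge has distinct colors on its endpoints.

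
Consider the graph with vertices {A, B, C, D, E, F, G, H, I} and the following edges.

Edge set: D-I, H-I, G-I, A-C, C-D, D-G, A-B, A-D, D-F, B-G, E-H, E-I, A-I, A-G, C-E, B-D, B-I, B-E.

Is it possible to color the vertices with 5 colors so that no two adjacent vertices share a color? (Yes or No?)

Yes

The chromatic number is 5. A, B, D, G, I are mutually adjacent (a clique of size 5), so at least 5 colors are needed.
5 colors suffice: color 1 → {C, F, I}; color 2 → {D, E}; color 3 → {A, H}; color 4 → {B}; color 5 → {G}.
That is already a proper 5-coloring.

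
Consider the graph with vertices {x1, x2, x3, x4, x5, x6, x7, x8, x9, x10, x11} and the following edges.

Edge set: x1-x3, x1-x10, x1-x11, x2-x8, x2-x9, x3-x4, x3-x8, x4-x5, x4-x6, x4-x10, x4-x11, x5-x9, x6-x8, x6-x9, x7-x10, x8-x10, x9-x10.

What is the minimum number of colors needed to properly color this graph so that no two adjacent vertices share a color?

2

x1 and x11 are adjacent, so at least 2 colors are needed.
2 colors suffice: x1=1, x2=2, x3=2, x4=1, x5=2, x6=2, x7=1, x8=1, x9=1, x10=2, x11=2. No two adjacent vertices share a color.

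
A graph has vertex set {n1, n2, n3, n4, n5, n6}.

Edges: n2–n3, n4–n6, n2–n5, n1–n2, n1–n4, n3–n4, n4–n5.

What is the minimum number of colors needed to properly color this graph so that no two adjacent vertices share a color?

2

n1 and n2 are adjacent, so at least 2 colors are needed.
2 colors suffice: color 1 → {n2, n4}; color 2 → {n1, n3, n5, n6}. No two adjacent vertices share a color.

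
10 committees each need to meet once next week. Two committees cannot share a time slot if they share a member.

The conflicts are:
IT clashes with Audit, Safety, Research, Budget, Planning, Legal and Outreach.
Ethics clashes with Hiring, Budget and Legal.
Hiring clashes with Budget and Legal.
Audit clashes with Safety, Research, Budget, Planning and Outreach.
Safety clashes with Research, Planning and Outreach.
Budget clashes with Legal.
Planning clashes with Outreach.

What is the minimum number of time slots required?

5

IT, Audit, Safety, Planning, Outreach are mutually in conflict, so at least 5 time slots are needed.
5 time slots suffice: time slot 1 → {IT, Hiring}; time slot 2 → {Audit, Legal}; time slot 3 → {Safety, Budget}; time slot 4 → {Ethics, Research, Planning}; time slot 5 → {Outreach}. No two conflicting committees share a time slot.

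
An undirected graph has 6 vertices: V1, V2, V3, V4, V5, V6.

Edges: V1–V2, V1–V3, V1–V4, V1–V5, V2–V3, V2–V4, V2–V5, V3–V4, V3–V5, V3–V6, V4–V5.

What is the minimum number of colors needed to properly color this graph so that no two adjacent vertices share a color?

5

V1, V2, V3, V4, V5 are pairwise adjacent (a clique of size 5), so at least 5 colors are needed.
A valid assignment using 5 colors: V1=3, V2=5, V3=1, V4=2, V5=4, V6=2. Each edge has distinct colors on its endpoints.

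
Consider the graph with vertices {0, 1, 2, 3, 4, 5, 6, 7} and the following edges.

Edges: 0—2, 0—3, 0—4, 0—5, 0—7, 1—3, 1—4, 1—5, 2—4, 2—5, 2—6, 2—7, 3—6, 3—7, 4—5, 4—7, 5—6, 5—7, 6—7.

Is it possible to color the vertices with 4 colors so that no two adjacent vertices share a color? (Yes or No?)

0, 2, 4, 5, 7 are mutually adjacent (a clique of size 5), so at least 5 colors are needed.
So 4 colors are not enough.

No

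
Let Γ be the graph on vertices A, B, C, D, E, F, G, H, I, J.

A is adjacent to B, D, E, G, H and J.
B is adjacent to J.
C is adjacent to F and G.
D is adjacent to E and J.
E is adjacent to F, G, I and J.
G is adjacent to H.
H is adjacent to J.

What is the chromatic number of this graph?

A, D, E, J are pairwise adjacent (a clique of size 4), so at least 4 colors are needed.
4 colors suffice: A=2, B=1, C=1, D=4, E=1, F=2, G=3, H=1, I=2, J=3. Every edge joins two different colors.

4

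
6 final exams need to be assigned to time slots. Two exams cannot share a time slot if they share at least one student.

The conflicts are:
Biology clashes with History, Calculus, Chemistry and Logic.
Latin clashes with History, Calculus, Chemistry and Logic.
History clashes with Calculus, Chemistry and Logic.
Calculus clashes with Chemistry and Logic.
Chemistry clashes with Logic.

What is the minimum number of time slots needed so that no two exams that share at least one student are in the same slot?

Biology, History, Calculus, Chemistry, Logic pairwise conflict, so at least 5 time slots are needed.
5 time slots suffice: Biology=5, Latin=5, History=1, Calculus=3, Chemistry=4, Logic=2. Each listed conflict is separated.

5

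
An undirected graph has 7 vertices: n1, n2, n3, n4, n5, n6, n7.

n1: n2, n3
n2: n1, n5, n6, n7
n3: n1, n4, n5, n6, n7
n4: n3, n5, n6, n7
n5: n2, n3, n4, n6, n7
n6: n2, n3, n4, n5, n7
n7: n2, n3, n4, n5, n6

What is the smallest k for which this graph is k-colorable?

5

n3, n4, n5, n6, n7 form a clique, so at least 5 colors are needed.
5 colors suffice: n1=1, n2=2, n3=2, n4=5, n5=1, n6=4, n7=3. Every edge joins two different colors.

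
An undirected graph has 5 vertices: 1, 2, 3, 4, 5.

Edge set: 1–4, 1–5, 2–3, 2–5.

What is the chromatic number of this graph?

2

2 and 5 are adjacent, so at least 2 colors are needed.
A valid assignment using 2 colors: 1=b, 2=b, 3=a, 4=a, 5=a. Each edge has distinct colors on its endpoints.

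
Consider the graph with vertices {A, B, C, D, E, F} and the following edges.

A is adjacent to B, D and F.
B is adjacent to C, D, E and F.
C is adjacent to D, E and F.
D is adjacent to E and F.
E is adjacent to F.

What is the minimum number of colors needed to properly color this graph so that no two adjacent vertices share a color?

5

B, C, D, E, F form a clique, so at least 5 colors are needed.
5 colors suffice: color 1 → {F}; color 2 → {B}; color 3 → {D}; color 4 → {A, C}; color 5 → {E}. No two adjacent vertices share a color.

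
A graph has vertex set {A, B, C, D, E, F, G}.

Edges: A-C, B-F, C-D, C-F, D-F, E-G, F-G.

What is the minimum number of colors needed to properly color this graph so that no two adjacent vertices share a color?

C, D, F are pairwise adjacent, so at least 3 colors are needed.
3 colors suffice: color 1 → {A, E, F}; color 2 → {B, C, G}; color 3 → {D}. Each edge has distinct colors on its endpoints.

3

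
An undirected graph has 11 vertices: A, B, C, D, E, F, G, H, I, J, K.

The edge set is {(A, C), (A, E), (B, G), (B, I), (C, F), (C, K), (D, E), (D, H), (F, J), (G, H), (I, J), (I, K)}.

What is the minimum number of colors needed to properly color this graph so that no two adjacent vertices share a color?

The cycle C-K-I-J-F-C has odd length 5, so it cannot be 2-colored; at least 3 colors are needed.
3 colors suffice: A=3, B=2, C=1, D=1, E=2, F=2, G=1, H=2, I=1, J=3, K=2. Every edge joins two different colors.

3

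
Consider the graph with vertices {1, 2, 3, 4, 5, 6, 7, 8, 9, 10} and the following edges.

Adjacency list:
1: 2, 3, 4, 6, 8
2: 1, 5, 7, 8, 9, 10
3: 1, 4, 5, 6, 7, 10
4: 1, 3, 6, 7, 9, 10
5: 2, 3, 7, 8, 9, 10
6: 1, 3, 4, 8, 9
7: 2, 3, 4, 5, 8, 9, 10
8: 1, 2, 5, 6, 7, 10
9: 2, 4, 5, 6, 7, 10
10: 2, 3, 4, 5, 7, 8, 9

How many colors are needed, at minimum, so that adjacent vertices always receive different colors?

2, 5, 7, 9, 10 are mutually adjacent (a clique of size 5), so at least 5 colors are needed.
One proper 5-coloring: 1=a, 2=e, 3=d, 4=c, 5=c, 6=b, 7=b, 8=d, 9=d, 10=a. Every edge joins two different colors.

5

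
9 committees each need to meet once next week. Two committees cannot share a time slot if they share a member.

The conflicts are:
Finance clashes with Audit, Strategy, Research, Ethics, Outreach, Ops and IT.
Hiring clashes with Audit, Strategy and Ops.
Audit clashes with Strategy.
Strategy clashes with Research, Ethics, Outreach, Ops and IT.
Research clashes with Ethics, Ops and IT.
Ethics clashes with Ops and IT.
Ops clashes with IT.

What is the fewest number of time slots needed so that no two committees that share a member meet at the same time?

Finance, Strategy, Research, Ethics, Ops, IT are mutually in conflict, so at least 6 time slots are needed.
6 time slots suffice: Finance=2, Hiring=2, Audit=3, Strategy=1, Research=6, Ethics=5, Outreach=3, Ops=3, IT=4. No two conflicting committees share a time slot.

6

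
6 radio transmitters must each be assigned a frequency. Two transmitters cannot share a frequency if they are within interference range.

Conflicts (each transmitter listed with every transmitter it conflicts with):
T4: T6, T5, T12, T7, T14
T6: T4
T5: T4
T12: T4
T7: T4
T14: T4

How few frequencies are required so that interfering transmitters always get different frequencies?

T4 and T14 conflict, so at least 2 frequencies are needed.
2 frequencies suffice: T4=1, T6=2, T5=2, T12=2, T7=2, T14=2. No two conflicting transmitters share a frequency.

2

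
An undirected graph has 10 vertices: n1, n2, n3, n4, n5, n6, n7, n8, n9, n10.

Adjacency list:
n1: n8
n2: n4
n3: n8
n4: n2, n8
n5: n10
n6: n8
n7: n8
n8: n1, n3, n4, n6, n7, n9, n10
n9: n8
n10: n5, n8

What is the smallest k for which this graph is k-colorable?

2

n4 and n8 are adjacent, so at least 2 colors are needed.
A valid assignment using 2 colors: n1=2, n2=1, n3=2, n4=2, n5=1, n6=2, n7=2, n8=1, n9=2, n10=2. No two adjacent vertices share a color.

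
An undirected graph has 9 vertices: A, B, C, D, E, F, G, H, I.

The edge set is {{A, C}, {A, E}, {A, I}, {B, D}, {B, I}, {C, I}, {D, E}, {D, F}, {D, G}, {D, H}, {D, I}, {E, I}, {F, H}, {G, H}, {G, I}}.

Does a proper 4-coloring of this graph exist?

Yes

The chromatic number is 3. B, D, I are mutually adjacent, so at least 3 colors are needed.
3 colors suffice: color red → {A, D}; color blue → {H, I}; color green → {B, C, E, F, G}.
Since 4 ≥ 3, a proper 4-coloring certainly exists.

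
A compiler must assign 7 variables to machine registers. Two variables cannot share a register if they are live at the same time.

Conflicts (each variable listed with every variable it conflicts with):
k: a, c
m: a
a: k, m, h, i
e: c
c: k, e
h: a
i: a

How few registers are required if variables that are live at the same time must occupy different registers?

a and h conflict, so at least 2 registers are needed.
2 registers suffice: k=2, m=2, a=1, e=2, c=1, h=2, i=2. Each listed conflict is separated.

2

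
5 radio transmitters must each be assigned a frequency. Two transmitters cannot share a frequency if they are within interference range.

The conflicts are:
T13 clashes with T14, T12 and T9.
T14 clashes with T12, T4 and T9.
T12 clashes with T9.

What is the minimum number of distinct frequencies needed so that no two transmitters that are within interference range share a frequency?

T13, T14, T12, T9 are mutually in conflict, so at least 4 frequencies are needed.
Using 4 frequencies: T13=3, T14=1, T12=2, T4=2, T9=4. Each listed conflict is separated.

4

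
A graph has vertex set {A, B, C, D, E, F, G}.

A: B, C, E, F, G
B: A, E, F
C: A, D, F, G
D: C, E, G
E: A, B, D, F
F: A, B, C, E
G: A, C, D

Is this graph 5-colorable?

The chromatic number is 4. A, B, E, F are mutually adjacent (a clique of size 4), so at least 4 colors are needed.
4 colors suffice: A=1, B=4, C=2, D=1, E=2, F=3, G=3.
Since 5 ≥ 4, a proper 5-coloring certainly exists.

Yes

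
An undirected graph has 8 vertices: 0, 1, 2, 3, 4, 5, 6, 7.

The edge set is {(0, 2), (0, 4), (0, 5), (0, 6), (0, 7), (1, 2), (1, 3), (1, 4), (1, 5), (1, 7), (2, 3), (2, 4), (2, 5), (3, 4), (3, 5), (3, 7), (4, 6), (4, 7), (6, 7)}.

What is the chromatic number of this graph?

1, 2, 3, 4 are mutually adjacent (a clique of size 4), so at least 4 colors are needed.
4 colors suffice: color a → {4, 5}; color b → {2, 7}; color c → {0, 1}; color d → {3, 6}. Every edge joins two different colors.

4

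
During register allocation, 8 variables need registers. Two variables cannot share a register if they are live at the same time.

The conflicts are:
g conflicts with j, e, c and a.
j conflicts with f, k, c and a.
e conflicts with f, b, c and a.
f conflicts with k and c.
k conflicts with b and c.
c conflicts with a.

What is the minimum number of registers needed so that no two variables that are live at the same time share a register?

4

g, e, c, a pairwise conflict, so at least 4 registers are needed.
Using 4 registers: g=3, j=2, e=2, f=3, k=4, b=1, c=1, a=4. No two conflicting variables share a register.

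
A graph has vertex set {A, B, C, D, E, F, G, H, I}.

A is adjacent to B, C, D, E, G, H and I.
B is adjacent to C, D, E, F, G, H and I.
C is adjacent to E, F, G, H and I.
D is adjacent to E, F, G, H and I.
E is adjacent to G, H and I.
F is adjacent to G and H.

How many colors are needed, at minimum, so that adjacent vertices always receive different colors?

5

A, B, D, E, G are mutually adjacent (a clique of size 5), so at least 5 colors are needed.
5 colors suffice: color 1 → {B}; color 2 → {A, F}; color 3 → {C, D}; color 4 → {E}; color 5 → {G, H, I}. No two adjacent vertices share a color.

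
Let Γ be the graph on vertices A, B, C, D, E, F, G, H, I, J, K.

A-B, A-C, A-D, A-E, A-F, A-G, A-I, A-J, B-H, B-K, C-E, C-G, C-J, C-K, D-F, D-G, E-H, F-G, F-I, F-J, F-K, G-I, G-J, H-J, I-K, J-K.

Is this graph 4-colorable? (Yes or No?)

The chromatic number is 4. A, F, G, J are pairwise adjacent (a clique of size 4), so at least 4 colors are needed.
4 colors suffice: color red → {A, H, K}; color blue → {B, C, F}; color green → {E, G}; color yellow → {D, I, J}.
That is already a proper 4-coloring.

Yes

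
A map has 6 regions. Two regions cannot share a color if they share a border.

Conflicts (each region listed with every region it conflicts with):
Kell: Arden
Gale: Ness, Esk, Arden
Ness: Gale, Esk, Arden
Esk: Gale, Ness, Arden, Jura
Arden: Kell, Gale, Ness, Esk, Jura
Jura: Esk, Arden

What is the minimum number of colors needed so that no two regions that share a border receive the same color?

Gale, Ness, Esk, Arden all conflict with each other, so at least 4 colors are needed.
4 colors suffice: color 1 → {Arden}; color 2 → {Kell, Esk}; color 3 → {Ness, Jura}; color 4 → {Gale}. Each listed conflict is separated.

4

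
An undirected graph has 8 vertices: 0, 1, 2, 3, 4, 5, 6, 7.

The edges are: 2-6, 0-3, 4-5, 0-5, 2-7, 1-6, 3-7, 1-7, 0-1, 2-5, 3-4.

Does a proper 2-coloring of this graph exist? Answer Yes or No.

The cycle 7-1-0-5-2-7 has odd length 5, so it cannot be 2-colored; at least 3 colors are needed.
So 2 colors are not enough.

No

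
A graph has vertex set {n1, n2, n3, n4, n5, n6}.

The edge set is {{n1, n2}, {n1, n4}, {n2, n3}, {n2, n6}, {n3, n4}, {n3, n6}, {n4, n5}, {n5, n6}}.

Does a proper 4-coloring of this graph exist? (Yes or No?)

The chromatic number is 3. n2, n3, n6 are pairwise adjacent, so at least 3 colors are needed.
One proper 3-coloring: n1=blue, n2=red, n3=blue, n4=red, n5=blue, n6=green.
Since 4 ≥ 3, a proper 4-coloring certainly exists.

Yes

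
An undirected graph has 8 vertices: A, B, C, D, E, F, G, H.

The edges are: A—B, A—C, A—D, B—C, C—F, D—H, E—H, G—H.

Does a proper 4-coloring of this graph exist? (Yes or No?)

The chromatic number is 3. A, B, C are mutually adjacent, so at least 3 colors are needed.
One proper 3-coloring: A=2, B=3, C=1, D=3, E=2, F=2, G=2, H=1.
Since 4 ≥ 3, a proper 4-coloring certainly exists.

Yes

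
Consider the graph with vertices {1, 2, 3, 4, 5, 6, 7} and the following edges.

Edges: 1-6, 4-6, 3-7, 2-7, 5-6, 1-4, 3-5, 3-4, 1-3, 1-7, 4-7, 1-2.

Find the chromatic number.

1, 3, 4, 7 are pairwise adjacent (a clique of size 4), so at least 4 colors are needed.
4 colors suffice: 1=a, 2=b, 3=c, 4=b, 5=a, 6=c, 7=d. Each edge has distinct colors on its endpoints.

4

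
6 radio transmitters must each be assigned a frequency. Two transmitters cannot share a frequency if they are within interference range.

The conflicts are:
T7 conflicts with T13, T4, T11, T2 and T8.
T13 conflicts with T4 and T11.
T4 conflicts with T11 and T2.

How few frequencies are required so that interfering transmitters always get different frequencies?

T7, T13, T4, T11 all conflict with each other, so at least 4 frequencies are needed.
4 frequencies suffice: T7=1, T13=4, T4=2, T11=3, T2=3, T8=2. Each listed conflict is separated.

4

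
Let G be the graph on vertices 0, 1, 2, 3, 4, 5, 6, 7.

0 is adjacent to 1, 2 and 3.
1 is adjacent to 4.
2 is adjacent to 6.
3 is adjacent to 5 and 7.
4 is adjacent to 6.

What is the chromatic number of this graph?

3

The cycle 2-6-4-1-0-2 has odd length 5, so it cannot be 2-colored; at least 3 colors are needed.
3 colors suffice: color red → {0, 4, 5, 7}; color blue → {1, 2, 3}; color green → {6}. Each edge has distinct colors on its endpoints.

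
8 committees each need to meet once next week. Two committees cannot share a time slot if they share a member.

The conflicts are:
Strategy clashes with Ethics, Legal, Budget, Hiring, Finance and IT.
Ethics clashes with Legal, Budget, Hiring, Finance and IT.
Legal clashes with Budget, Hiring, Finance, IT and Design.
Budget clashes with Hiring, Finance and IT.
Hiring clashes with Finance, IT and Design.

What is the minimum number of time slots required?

6

Strategy, Ethics, Legal, Budget, Hiring, Finance all conflict with each other, so at least 6 time slots are needed.
A valid assignment using 6 time slots: Strategy=3, Ethics=4, Legal=1, Budget=5, Hiring=2, Finance=6, IT=6, Design=3. Each listed conflict is separated.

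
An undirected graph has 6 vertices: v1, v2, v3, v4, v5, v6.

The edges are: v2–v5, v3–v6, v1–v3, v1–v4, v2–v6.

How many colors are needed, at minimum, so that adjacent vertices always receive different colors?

v3 and v6 are adjacent, so at least 2 colors are needed.
A valid assignment using 2 colors: v1=1, v2=2, v3=2, v4=2, v5=1, v6=1. Each edge has distinct colors on its endpoints.

2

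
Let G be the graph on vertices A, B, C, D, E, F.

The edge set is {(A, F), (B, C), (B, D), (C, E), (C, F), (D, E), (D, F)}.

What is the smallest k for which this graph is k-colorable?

D and E are adjacent, so at least 2 colors are needed.
2 colors suffice: A=1, B=2, C=1, D=1, E=2, F=2. Every edge joins two different colors.

2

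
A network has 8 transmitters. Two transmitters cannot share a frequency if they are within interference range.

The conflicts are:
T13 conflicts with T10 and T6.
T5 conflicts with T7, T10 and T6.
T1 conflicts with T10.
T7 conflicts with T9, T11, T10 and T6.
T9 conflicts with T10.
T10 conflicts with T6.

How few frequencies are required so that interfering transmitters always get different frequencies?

4

T5, T7, T10, T6 are mutually in conflict, so at least 4 frequencies are needed.
4 frequencies suffice: frequency 1 → {T11, T10}; frequency 2 → {T13, T1, T7}; frequency 3 → {T9, T6}; frequency 4 → {T5}. Every pair that conflicts lands in different frequencies.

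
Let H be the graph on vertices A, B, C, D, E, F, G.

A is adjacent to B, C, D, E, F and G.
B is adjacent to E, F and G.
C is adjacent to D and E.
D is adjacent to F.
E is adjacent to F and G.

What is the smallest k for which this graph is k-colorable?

A, B, E, F form a clique, so at least 4 colors are needed.
4 colors suffice: color 1 → {A}; color 2 → {D, E}; color 3 → {C, F, G}; color 4 → {B}. Every edge joins two different colors.

4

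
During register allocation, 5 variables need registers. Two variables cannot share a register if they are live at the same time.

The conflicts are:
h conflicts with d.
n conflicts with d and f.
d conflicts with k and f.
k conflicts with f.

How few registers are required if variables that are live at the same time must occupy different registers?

3

n, d, f all conflict with each other, so at least 3 registers are needed.
Using 3 registers: h=2, n=3, d=1, k=3, f=2. Each listed conflict is separated.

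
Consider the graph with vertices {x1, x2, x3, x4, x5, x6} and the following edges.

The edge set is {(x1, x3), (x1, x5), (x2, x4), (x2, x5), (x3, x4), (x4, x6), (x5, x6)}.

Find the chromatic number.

The cycle x4-x3-x1-x5-x2-x4 has odd length 5, so it cannot be 2-colored; at least 3 colors are needed.
3 colors suffice: color 1 → {x4, x5}; color 2 → {x1, x2, x6}; color 3 → {x3}. Every edge joins two different colors.

3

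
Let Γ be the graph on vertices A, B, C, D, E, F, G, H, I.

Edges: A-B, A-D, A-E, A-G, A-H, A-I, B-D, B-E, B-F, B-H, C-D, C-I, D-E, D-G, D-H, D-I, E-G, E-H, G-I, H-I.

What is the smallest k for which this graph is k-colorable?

A, B, D, E, H are pairwise adjacent (a clique of size 5), so at least 5 colors are needed.
One proper 5-coloring: A=blue, B=purple, C=blue, D=red, E=green, F=red, G=yellow, H=yellow, I=green. Each edge has distinct colors on its endpoints.

5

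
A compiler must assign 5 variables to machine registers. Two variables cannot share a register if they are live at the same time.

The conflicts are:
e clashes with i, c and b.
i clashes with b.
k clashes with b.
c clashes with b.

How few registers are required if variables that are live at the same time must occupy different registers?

e, c, b are mutually in conflict, so at least 3 registers are needed.
3 registers suffice: register 1 → {b}; register 2 → {e, k}; register 3 → {i, c}. No two conflicting variables share a register.

3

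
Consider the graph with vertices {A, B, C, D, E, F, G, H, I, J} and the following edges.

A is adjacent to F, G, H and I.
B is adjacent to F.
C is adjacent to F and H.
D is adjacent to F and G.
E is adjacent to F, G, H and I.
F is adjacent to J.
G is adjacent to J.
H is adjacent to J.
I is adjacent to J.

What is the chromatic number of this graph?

B and F are adjacent, so at least 2 colors are needed.
A valid assignment using 2 colors: A=blue, B=blue, C=blue, D=blue, E=blue, F=red, G=red, H=red, I=red, J=blue. Each edge has distinct colors on its endpoints.

2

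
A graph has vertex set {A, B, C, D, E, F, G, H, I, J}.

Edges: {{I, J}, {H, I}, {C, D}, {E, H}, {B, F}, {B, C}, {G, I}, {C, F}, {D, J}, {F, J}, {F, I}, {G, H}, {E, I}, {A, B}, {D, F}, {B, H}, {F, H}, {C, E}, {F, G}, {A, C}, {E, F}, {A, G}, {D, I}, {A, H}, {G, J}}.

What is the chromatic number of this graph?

4

F, G, H, I form a clique, so at least 4 colors are needed.
One proper 4-coloring: A=red, B=green, C=blue, D=yellow, E=yellow, F=red, G=yellow, H=blue, I=green, J=blue. Each edge has distinct colors on its endpoints.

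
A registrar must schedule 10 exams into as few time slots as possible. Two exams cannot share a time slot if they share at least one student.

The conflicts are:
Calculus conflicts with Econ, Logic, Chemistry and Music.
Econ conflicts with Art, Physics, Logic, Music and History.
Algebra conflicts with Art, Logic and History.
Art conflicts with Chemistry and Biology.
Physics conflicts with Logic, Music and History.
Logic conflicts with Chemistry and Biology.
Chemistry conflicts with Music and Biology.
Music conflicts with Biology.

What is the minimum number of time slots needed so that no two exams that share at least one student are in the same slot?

3

Logic, Chemistry, Biology pairwise conflict, so at least 3 time slots are needed.
3 time slots suffice: time slot 1 → {Art, Logic, Music, History}; time slot 2 → {Econ, Algebra, Chemistry}; time slot 3 → {Calculus, Physics, Biology}. Each listed conflict is separated.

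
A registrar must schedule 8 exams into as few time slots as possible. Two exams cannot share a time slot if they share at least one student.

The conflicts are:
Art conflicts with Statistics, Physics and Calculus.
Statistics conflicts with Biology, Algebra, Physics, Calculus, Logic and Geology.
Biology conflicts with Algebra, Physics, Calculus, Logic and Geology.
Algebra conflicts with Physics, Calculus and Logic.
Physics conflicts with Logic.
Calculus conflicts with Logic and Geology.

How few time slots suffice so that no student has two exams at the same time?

5

Statistics, Biology, Algebra, Calculus, Logic pairwise conflict, so at least 5 time slots are needed.
5 time slots suffice: time slot 1 → {Statistics}; time slot 2 → {Physics, Calculus}; time slot 3 → {Art, Biology}; time slot 4 → {Logic, Geology}; time slot 5 → {Algebra}. Each listed conflict is separated.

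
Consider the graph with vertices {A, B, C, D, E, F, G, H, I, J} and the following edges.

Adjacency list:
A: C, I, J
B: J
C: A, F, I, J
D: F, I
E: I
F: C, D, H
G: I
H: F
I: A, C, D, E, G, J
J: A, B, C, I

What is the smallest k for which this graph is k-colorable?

A, C, I, J are mutually adjacent (a clique of size 4), so at least 4 colors are needed.
One proper 4-coloring: A=4, B=1, C=2, D=2, E=2, F=1, G=2, H=2, I=1, J=3. No two adjacent vertices share a color.

4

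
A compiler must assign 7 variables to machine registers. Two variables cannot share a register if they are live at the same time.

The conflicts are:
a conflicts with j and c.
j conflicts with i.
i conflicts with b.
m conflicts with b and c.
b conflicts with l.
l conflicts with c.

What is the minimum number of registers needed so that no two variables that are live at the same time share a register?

a and j conflict, so at least 2 registers are needed.
A valid assignment using 2 registers: a=2, j=1, i=2, m=2, b=1, l=2, c=1. Each listed conflict is separated.

2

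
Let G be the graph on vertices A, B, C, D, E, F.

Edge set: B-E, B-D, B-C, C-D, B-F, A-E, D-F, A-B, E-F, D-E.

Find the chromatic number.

4

B, D, E, F form a clique, so at least 4 colors are needed.
4 colors suffice: A=2, B=1, C=3, D=2, E=3, F=4. Each edge has distinct colors on its endpoints.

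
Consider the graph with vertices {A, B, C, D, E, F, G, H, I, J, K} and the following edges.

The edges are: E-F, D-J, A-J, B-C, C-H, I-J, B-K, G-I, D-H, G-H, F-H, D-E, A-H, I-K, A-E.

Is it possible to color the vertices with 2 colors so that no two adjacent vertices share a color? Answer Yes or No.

The cycle I-J-A-H-G-I has odd length 5, so it cannot be 2-colored; at least 3 colors are needed.
So 2 colors are not enough.

No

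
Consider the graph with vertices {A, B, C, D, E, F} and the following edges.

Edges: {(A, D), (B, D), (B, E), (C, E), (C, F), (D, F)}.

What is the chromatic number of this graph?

3

The cycle C-E-B-D-F-C has odd length 5, so it cannot be 2-colored; at least 3 colors are needed.
One proper 3-coloring: A=blue, B=blue, C=blue, D=red, E=red, F=green. Each edge has distinct colors on its endpoints.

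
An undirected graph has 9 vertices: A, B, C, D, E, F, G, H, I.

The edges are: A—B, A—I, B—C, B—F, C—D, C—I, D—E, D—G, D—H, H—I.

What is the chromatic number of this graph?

A and B are adjacent, so at least 2 colors are needed.
One proper 2-coloring: A=blue, B=red, C=blue, D=red, E=blue, F=blue, G=blue, H=blue, I=red. Each edge has distinct colors on its endpoints.

2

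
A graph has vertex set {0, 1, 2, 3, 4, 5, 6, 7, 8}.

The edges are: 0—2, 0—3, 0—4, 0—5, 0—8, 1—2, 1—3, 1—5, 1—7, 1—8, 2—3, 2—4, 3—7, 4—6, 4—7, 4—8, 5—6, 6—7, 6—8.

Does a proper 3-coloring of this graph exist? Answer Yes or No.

Yes

The chromatic number is 3. 4, 6, 7 are pairwise adjacent, so at least 3 colors are needed.
3 colors suffice: color red → {3, 4, 5}; color blue → {0, 1, 6}; color green → {2, 7, 8}.
That is already a proper 3-coloring.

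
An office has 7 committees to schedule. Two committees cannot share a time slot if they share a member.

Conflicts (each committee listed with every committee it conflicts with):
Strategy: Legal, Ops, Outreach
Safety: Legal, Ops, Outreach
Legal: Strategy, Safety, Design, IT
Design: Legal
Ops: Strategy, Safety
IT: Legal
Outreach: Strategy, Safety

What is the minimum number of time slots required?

Legal and Design conflict, so at least 2 time slots are needed.
2 time slots suffice: time slot 1 → {Legal, Ops, Outreach}; time slot 2 → {Strategy, Safety, Design, IT}. Each listed conflict is separated.

2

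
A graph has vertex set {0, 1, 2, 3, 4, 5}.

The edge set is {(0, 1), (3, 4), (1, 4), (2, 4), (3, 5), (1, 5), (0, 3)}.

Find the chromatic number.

1 and 5 are adjacent, so at least 2 colors are needed.
2 colors suffice: 0=red, 1=blue, 2=blue, 3=blue, 4=red, 5=red. No two adjacent vertices share a color.

2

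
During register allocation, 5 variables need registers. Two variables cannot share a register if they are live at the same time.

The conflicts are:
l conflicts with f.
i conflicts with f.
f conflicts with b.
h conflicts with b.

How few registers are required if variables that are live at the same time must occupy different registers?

2

f and b conflict, so at least 2 registers are needed.
2 registers suffice: register 1 → {f, h}; register 2 → {l, i, b}. No two conflicting variables share a register.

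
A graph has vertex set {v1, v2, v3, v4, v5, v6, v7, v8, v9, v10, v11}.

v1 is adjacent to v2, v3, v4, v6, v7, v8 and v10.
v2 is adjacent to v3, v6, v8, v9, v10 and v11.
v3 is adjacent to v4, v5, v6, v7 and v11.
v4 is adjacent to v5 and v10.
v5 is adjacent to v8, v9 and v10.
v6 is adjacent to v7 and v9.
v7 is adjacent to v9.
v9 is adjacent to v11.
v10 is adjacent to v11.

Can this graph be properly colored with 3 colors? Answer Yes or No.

No

v1, v3, v6, v7 are mutually adjacent (a clique of size 4), so at least 4 colors are needed.
So 3 colors are not enough.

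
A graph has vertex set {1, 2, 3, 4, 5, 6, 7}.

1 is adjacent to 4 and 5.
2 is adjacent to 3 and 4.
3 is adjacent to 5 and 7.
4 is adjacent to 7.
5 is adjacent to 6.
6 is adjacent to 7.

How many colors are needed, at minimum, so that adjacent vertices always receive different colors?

The cycle 5-1-4-7-3-5 has odd length 5, so it cannot be 2-colored; at least 3 colors are needed.
One proper 3-coloring: 1=green, 2=blue, 3=red, 4=red, 5=blue, 6=red, 7=blue. No two adjacent vertices share a color.

3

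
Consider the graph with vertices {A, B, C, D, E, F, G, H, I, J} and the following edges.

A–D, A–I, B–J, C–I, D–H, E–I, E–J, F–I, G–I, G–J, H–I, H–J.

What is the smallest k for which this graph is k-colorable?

F and I are adjacent, so at least 2 colors are needed.
A valid assignment using 2 colors: A=2, B=2, C=2, D=1, E=2, F=2, G=2, H=2, I=1, J=1. Every edge joins two different colors.

2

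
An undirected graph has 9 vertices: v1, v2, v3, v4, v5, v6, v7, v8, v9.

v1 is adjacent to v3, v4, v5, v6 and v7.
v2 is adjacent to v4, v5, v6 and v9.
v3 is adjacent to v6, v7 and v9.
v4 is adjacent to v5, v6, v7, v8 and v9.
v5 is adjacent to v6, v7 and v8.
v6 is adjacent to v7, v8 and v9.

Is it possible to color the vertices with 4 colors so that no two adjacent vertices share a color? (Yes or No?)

v1, v4, v5, v6, v7 are pairwise adjacent (a clique of size 5), so at least 5 colors are needed.
So 4 colors are not enough.

No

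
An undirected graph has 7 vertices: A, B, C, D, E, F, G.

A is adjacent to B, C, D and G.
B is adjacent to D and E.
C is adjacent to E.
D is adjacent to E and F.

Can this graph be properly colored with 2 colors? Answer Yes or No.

No

B, D, E are mutually adjacent, so at least 3 colors are needed.
So 2 colors are not enough.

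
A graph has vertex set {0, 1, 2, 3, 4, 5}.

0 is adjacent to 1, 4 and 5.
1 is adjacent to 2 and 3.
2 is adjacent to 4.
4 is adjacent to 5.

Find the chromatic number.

3

0, 4, 5 are pairwise adjacent, so at least 3 colors are needed.
3 colors suffice: color a → {0, 2, 3}; color b → {1, 4}; color c → {5}. No two adjacent vertices share a color.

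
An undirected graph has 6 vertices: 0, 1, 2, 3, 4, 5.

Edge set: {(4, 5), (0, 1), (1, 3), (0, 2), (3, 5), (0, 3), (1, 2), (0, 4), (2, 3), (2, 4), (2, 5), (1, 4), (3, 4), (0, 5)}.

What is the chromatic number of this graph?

0, 1, 2, 3, 4 form a clique, so at least 5 colors are needed.
5 colors suffice: color a → {2}; color b → {3}; color c → {4}; color d → {0}; color e → {1, 5}. No two adjacent vertices share a color.

5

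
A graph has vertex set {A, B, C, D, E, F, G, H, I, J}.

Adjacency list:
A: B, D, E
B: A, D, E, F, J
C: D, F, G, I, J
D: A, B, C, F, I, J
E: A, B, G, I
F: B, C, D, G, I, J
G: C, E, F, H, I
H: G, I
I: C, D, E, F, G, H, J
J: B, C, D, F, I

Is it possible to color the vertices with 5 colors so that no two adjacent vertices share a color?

The chromatic number is 5. C, D, F, I, J form a clique, so at least 5 colors are needed.
One proper 5-coloring: A=4, B=1, C=4, D=2, E=3, F=3, G=2, H=3, I=1, J=5.
That is already a proper 5-coloring.

Yes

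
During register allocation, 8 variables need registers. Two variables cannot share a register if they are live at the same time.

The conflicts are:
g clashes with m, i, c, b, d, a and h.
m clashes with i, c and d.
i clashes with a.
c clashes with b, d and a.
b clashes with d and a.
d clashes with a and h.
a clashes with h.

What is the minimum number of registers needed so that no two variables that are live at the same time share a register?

5

g, c, b, d, a are mutually in conflict, so at least 5 registers are needed.
A valid assignment using 5 registers: g=1, m=3, i=2, c=4, b=5, d=2, a=3, h=4. Every pair that conflicts lands in different registers.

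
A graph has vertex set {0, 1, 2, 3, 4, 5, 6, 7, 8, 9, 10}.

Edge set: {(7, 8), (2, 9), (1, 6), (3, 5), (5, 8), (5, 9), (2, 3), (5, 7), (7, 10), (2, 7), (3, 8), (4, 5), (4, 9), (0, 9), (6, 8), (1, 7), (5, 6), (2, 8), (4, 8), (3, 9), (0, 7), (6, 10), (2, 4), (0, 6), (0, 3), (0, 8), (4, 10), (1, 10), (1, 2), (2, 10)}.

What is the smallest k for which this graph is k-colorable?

1, 2, 7, 10 are mutually adjacent (a clique of size 4), so at least 4 colors are needed.
4 colors suffice: 0=b, 1=d, 2=b, 3=c, 4=c, 5=b, 6=c, 7=c, 8=a, 9=a, 10=a. Each edge has distinct colors on its endpoints.

4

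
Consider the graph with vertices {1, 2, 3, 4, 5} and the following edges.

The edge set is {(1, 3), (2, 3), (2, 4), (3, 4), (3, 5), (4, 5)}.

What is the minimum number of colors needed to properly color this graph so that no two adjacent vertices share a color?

3, 4, 5 form a triangle, so at least 3 colors are needed.
A valid assignment using 3 colors: 1=blue, 2=green, 3=red, 4=blue, 5=green. No two adjacent vertices share a color.

3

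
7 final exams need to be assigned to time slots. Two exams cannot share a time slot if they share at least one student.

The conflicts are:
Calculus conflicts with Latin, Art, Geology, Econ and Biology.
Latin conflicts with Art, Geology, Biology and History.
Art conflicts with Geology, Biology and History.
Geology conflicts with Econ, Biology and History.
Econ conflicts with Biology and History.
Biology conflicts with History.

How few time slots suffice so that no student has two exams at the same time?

Calculus, Latin, Art, Geology, Biology all conflict with each other, so at least 5 time slots are needed.
A valid assignment using 5 time slots: Calculus=4, Latin=5, Art=3, Geology=2, Econ=3, Biology=1, History=4. No two conflicting exams share a time slot.

5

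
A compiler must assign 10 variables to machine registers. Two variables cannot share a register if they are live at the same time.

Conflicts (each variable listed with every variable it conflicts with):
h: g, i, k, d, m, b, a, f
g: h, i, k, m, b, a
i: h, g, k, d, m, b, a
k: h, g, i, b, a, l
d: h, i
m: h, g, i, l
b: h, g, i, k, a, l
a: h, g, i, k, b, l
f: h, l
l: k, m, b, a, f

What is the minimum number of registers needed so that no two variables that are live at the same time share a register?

h, g, i, k, b, a pairwise conflict, so at least 6 registers are needed.
6 registers suffice: register 1 → {h, l}; register 2 → {i, f}; register 3 → {d, m, a}; register 4 → {b}; register 5 → {g}; register 6 → {k}. No two conflicting variables share a register.

6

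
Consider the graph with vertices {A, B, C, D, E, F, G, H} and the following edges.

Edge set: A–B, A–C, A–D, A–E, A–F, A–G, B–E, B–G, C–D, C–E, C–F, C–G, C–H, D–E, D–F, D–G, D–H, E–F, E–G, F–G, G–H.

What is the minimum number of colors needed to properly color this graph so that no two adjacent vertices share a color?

A, C, D, E, F, G are mutually adjacent (a clique of size 6), so at least 6 colors are needed.
One proper 6-coloring: A=2, B=4, C=4, D=5, E=3, F=6, G=1, H=2. No two adjacent vertices share a color.

6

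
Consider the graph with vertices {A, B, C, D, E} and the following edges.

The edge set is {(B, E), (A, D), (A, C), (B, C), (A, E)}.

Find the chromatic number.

A and D are adjacent, so at least 2 colors are needed.
2 colors suffice: color red → {A, B}; color blue → {C, D, E}. No two adjacent vertices share a color.

2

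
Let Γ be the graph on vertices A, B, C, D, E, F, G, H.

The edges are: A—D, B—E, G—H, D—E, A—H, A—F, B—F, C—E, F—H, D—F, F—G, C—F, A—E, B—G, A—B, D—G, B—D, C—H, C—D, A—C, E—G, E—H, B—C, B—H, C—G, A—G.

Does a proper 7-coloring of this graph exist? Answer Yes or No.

Yes

The chromatic number is 6. A, B, C, E, G, H form a clique, so at least 6 colors are needed.
6 colors suffice: A=4, B=3, C=2, D=5, E=6, F=6, G=1, H=5.
Since 7 ≥ 6, a proper 7-coloring certainly exists.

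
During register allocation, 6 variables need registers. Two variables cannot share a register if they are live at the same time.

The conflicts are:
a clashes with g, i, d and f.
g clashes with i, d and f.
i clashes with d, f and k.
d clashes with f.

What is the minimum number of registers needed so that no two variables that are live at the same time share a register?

a, g, i, d, f pairwise conflict, so at least 5 registers are needed.
Using 5 registers: a=4, g=3, i=1, d=2, f=5, k=2. Each listed conflict is separated.

5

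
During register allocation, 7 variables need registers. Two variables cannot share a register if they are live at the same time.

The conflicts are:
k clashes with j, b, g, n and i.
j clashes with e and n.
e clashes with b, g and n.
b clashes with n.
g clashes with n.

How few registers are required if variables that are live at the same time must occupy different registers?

3

k, g, n are mutually in conflict, so at least 3 registers are needed.
3 registers suffice: k=1, j=3, e=1, b=3, g=3, n=2, i=2. No two conflicting variables share a register.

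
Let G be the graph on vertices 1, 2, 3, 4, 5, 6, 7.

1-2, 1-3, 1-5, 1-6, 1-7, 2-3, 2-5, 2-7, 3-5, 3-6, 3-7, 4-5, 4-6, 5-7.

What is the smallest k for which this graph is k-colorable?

1, 2, 3, 5, 7 are mutually adjacent (a clique of size 5), so at least 5 colors are needed.
5 colors suffice: 1=red, 2=yellow, 3=green, 4=red, 5=blue, 6=blue, 7=purple. No two adjacent vertices share a color.

5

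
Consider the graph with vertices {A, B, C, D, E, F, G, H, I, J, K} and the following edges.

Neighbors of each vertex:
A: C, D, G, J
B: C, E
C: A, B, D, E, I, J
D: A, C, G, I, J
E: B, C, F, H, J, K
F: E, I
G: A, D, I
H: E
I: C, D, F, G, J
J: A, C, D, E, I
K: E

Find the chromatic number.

4

C, D, I, J are pairwise adjacent (a clique of size 4), so at least 4 colors are needed.
4 colors suffice: color red → {C, F, G, H, K}; color blue → {A, E, I}; color green → {B, J}; color yellow → {D}. No two adjacent vertices share a color.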